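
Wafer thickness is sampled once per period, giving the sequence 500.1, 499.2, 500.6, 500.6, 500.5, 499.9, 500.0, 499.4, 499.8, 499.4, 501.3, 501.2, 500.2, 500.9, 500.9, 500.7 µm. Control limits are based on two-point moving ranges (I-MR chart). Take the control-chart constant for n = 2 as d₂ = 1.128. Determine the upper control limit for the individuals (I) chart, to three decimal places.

501.783

X̄ = (500.1 + 499.2 + 500.6 + 500.6 + 500.5 + 499.9 + 500.0 + 499.4 + 499.8 + 499.4 + 501.3 + 501.2 + 500.2 + 500.9 + 500.9 + 500.7) / 16 = 500.2937
Moving ranges: 0.9, 1.4, 0.0, 0.1, 0.6, 0.1, 0.6, 0.4, 0.4, 1.9, 0.1, 1.0, 0.7, 0.0, 0.2; M̄R̄ = 8.4000 / 15 = 0.5600
UCL = X̄ + 3·M̄R̄/d₂ = 500.2937 + 3 × 0.5600 / 1.128 = 501.7831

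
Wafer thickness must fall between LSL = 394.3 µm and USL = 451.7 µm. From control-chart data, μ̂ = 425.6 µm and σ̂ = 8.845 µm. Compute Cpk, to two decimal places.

Cpu = (USL − μ̂) / (3σ̂) = (451.7 − 425.6) / (3 × 8.845) = 0.9836; Cpl = (μ̂ − LSL) / (3σ̂) = (425.6 − 394.3) / (3 × 8.845) = 1.1796; Cpk = min(Cpu, Cpl) = 0.9836

0.98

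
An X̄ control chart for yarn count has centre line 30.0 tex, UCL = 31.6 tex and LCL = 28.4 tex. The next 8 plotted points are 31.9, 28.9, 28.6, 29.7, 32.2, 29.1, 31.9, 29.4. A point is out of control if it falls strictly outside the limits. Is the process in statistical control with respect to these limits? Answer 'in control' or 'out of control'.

out of control

Compare each point to [28.4, 31.6]: sample 1 = 31.9 > UCL; sample 5 = 32.2 > UCL; sample 7 = 31.9 > UCL.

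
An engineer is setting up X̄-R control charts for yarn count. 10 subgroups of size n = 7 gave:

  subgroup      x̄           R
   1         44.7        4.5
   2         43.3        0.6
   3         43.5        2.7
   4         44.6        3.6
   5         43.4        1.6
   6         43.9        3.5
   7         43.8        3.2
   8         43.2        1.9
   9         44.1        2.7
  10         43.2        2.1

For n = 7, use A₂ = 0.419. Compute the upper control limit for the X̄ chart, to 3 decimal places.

44.876

X̄̄ = (44.7 + 43.3 + 43.5 + 44.6 + 43.4 + 43.9 + 43.8 + 43.2 + 44.1 + 43.2) / 10 = 437.7000 / 10 = 43.7700
R̄ = (4.5 + 0.6 + 2.7 + 3.6 + 1.6 + 3.5 + 3.2 + 1.9 + 2.7 + 2.1) / 10 = 26.4000 / 10 = 2.6400
UCL = X̄̄ + A₂·R̄ = 43.7700 + 0.419 × 2.6400 = 44.8762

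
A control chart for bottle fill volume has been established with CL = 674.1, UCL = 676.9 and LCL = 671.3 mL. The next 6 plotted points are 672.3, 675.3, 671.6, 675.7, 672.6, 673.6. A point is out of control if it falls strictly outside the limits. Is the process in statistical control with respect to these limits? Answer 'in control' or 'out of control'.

in control

All 6 points lie within [671.3, 676.9].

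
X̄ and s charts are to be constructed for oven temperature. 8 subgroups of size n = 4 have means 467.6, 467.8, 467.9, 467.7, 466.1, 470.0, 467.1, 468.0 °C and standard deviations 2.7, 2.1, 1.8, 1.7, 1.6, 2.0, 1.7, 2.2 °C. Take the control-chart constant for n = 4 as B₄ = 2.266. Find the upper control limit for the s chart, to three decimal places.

s̄ = (2.7 + 2.1 + 1.8 + 1.7 + 1.6 + 2.0 + 1.7 + 2.2) / 8 = 1.9750
UCL_s = B₄·s̄ = 2.266 × 1.9750 = 4.4754

4.475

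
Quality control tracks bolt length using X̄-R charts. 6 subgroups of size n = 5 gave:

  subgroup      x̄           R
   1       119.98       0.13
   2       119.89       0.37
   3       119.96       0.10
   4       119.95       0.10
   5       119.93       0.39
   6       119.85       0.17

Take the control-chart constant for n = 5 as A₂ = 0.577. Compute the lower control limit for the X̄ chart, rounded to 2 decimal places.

X̄̄ = (119.98 + 119.89 + 119.96 + 119.95 + 119.93 + 119.85) / 6 = 719.5600 / 6 = 119.9267
R̄ = (0.13 + 0.37 + 0.10 + 0.10 + 0.39 + 0.17) / 6 = 1.2600 / 6 = 0.2100
LCL = X̄̄ − A₂·R̄ = 119.9267 − 0.577 × 0.2100 = 119.8055

119.81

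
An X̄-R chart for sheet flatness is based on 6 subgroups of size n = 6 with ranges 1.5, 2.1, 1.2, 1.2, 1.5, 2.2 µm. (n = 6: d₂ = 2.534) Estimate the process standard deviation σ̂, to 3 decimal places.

R̄ = (1.5 + 2.1 + 1.2 + 1.2 + 1.5 + 2.2) / 6 = 1.6167
σ̂ = R̄ / d₂ = 1.6167 / 2.534 = 0.6380

0.638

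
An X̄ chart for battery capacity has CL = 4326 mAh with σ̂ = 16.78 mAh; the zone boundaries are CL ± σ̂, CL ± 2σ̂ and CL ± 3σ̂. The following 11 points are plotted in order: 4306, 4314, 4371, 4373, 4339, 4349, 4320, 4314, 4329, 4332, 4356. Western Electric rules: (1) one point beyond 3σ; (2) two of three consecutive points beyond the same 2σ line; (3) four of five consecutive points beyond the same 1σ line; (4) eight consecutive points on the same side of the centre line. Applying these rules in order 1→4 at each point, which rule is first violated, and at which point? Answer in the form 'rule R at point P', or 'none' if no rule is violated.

Zone of each point (C = within 1σ̂, B = 1σ̂–2σ̂, A = 2σ̂–3σ̂, * = beyond 3σ̂; sign = side of CL): 1:-B, 2:-C, 3:+A, 4:+A, 5:+C, 6:+B, 7:-C, 8:-C, 9:+C, 10:+C, 11:+B
Rule 2 (two of three consecutive points beyond the same 2σ limit) is satisfied at point 4.

rule 2 at point 4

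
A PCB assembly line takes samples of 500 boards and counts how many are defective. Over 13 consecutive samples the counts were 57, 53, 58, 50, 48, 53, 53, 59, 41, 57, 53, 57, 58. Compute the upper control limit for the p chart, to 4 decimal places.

0.1487

p̄ = Σdᵢ / (k·n) = 697 / (13 × 500) = 0.10723
UCL = p̄ + 3·√(p̄(1−p̄)/n) = 0.10723 + 3 × √(0.10723×0.89277/500) = 0.10723 + 3 × 0.01384 = 0.14874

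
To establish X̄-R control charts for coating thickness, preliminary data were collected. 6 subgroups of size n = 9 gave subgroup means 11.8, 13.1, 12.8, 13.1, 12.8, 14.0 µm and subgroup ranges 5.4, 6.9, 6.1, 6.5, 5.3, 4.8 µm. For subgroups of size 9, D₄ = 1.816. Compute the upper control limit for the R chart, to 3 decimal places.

10.593

R̄ = (5.4 + 6.9 + 6.1 + 6.5 + 5.3 + 4.8) / 6 = 35.0000 / 6 = 5.8333
UCL_R = D₄·R̄ = 1.816 × 5.8333 = 10.5933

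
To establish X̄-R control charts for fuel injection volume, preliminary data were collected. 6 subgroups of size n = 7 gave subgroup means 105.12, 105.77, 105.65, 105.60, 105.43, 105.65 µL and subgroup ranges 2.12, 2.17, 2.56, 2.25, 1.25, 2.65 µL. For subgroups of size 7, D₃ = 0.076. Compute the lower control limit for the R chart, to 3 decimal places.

R̄ = (2.12 + 2.17 + 2.56 + 2.25 + 1.25 + 2.65) / 6 = 13.0000 / 6 = 2.1667
LCL_R = D₃·R̄ = 0.076 × 2.1667 = 0.1647

0.165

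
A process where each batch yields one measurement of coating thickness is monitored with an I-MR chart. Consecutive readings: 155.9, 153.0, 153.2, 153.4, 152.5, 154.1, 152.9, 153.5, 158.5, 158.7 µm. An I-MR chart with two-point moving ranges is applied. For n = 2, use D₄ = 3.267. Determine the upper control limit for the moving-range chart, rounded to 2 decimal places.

Moving ranges: 2.9, 0.2, 0.2, 0.9, 1.6, 1.2, 0.6, 5.0, 0.2; M̄R̄ = 12.8000 / 9 = 1.4222
UCL_MR = D₄·M̄R̄ = 3.267 × 1.4222 = 4.6464

4.65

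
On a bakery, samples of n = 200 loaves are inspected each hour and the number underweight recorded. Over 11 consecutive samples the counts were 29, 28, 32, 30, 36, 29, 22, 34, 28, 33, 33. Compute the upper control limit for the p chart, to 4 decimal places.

0.2279

p̄ = Σdᵢ / (k·n) = 334 / (11 × 200) = 0.15182
UCL = p̄ + 3·√(p̄(1−p̄)/n) = 0.15182 + 3 × √(0.15182×0.84818/200) = 0.15182 + 3 × 0.02537 = 0.22794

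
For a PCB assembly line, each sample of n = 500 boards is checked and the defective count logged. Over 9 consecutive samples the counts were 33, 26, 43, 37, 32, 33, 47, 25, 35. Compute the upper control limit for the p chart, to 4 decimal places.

p̄ = Σdᵢ / (k·n) = 311 / (9 × 500) = 0.06911
UCL = p̄ + 3·√(p̄(1−p̄)/n) = 0.06911 + 3 × √(0.06911×0.93089/500) = 0.06911 + 3 × 0.01134 = 0.10314

0.1031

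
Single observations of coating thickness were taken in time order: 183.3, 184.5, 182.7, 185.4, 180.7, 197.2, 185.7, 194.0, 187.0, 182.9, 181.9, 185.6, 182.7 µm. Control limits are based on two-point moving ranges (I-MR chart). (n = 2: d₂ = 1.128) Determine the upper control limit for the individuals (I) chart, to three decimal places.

200.156

X̄ = (183.3 + 184.5 + 182.7 + 185.4 + 180.7 + 197.2 + 185.7 + 194.0 + 187.0 + 182.9 + 181.9 + 185.6 + 182.7) / 13 = 185.6615
Moving ranges: 1.2, 1.8, 2.7, 4.7, 16.5, 11.5, 8.3, 7.0, 4.1, 1.0, 3.7, 2.9; M̄R̄ = 65.4000 / 12 = 5.4500
UCL = X̄ + 3·M̄R̄/d₂ = 185.6615 + 3 × 5.4500 / 1.128 = 200.1562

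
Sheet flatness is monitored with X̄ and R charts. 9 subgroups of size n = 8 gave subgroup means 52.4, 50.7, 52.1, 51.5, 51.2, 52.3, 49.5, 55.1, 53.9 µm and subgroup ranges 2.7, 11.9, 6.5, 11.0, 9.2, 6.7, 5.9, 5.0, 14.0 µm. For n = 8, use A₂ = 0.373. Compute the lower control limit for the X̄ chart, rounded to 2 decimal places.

X̄̄ = (52.4 + 50.7 + 52.1 + 51.5 + 51.2 + 52.3 + 49.5 + 55.1 + 53.9) / 9 = 468.7000 / 9 = 52.0778
R̄ = (2.7 + 11.9 + 6.5 + 11.0 + 9.2 + 6.7 + 5.9 + 5.0 + 14.0) / 9 = 72.9000 / 9 = 8.1000
LCL = X̄̄ − A₂·R̄ = 52.0778 − 0.373 × 8.1000 = 49.0565

49.06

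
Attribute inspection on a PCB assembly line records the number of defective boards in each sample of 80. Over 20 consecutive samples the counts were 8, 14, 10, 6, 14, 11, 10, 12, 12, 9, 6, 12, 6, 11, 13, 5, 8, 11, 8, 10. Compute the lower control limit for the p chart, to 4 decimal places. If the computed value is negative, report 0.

p̄ = Σdᵢ / (k·n) = 196 / (20 × 80) = 0.12250
LCL = p̄ − 3·√(p̄(1−p̄)/n) = 0.12250 − 3 × 0.03666 = 0.01253

0.0125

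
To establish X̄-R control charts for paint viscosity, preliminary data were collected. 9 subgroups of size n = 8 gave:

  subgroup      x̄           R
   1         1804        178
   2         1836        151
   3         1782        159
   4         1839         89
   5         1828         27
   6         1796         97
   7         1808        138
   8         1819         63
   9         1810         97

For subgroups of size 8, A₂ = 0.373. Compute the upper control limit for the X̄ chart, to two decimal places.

X̄̄ = (1804 + 1836 + 1782 + 1839 + 1828 + 1796 + 1808 + 1819 + 1810) / 9 = 16322.0000 / 9 = 1813.5556
R̄ = (178 + 151 + 159 + 89 + 27 + 97 + 138 + 63 + 97) / 9 = 999.0000 / 9 = 111.0000
UCL = X̄̄ + A₂·R̄ = 1813.5556 + 0.373 × 111.0000 = 1854.9586

1854.96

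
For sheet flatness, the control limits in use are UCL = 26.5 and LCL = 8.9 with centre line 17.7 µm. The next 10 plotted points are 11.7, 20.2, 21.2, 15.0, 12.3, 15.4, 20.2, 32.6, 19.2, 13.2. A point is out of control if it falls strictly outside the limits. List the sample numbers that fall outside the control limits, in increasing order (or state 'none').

8

Compare each point to [8.9, 26.5]: sample 8 = 32.6 > UCL.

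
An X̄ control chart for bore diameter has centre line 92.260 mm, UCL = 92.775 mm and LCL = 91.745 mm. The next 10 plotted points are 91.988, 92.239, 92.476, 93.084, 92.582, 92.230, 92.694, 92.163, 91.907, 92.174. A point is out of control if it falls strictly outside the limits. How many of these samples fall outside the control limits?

Compare each point to [91.745, 92.775]: sample 4 = 93.084 > UCL.

1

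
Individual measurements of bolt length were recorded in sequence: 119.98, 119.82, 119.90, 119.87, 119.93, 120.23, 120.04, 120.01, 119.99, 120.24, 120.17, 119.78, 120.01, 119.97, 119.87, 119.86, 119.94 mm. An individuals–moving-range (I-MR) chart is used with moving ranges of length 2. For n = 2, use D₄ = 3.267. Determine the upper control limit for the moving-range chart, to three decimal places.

0.417

Moving ranges: 0.16, 0.08, 0.03, 0.06, 0.30, 0.19, 0.03, 0.02, 0.25, 0.07, 0.39, 0.23, 0.04, 0.10, 0.01, 0.08; M̄R̄ = 2.0400 / 16 = 0.1275
UCL_MR = D₄·M̄R̄ = 3.267 × 0.1275 = 0.4165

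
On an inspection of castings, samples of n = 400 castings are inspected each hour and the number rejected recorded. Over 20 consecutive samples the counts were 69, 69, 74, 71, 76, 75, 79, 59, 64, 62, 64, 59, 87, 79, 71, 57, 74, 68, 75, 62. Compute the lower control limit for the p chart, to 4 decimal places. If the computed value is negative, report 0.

0.1174

p̄ = Σdᵢ / (k·n) = 1394 / (20 × 400) = 0.17425
LCL = p̄ − 3·√(p̄(1−p̄)/n) = 0.17425 − 3 × 0.01897 = 0.11735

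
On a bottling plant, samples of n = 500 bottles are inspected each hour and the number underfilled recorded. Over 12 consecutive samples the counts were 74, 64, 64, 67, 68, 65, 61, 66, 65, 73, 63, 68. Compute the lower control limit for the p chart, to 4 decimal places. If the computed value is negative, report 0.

p̄ = Σdᵢ / (k·n) = 798 / (12 × 500) = 0.13300
LCL = p̄ − 3·√(p̄(1−p̄)/n) = 0.13300 − 3 × 0.01519 = 0.08744

0.0874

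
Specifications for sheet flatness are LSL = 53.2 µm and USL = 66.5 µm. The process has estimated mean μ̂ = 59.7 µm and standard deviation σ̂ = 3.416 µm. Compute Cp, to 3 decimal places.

0.649

Cp = (USL − LSL) / (6σ̂) = (66.5 − 53.2) / (6 × 3.416) = 13.3000 / 20.4960 = 0.6489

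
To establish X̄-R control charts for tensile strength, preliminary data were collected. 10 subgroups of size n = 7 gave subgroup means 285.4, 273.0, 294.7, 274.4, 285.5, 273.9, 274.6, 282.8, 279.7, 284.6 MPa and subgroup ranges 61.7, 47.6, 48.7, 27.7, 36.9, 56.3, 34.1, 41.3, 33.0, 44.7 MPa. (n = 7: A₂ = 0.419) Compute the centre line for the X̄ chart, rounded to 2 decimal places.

280.86

X̄̄ = (285.4 + 273.0 + 294.7 + 274.4 + 285.5 + 273.9 + 274.6 + 282.8 + 279.7 + 284.6) / 10 = 2808.6000 / 10 = 280.8600
CL = X̄̄ = 280.8600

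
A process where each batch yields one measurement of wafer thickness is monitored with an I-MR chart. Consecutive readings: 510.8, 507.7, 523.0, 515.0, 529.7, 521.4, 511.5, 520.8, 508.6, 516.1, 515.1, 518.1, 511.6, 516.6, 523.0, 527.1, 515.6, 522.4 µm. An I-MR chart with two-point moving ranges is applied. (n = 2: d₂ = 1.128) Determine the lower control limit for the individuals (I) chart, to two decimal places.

X̄ = (510.8 + 507.7 + 523.0 + 515.0 + 529.7 + 521.4 + 511.5 + 520.8 + 508.6 + 516.1 + 515.1 + 518.1 + 511.6 + 516.6 + 523.0 + 527.1 + 515.6 + 522.4) / 18 = 517.4500
Moving ranges: 3.1, 15.3, 8.0, 14.7, 8.3, 9.9, 9.3, 12.2, 7.5, 1.0, 3.0, 6.5, 5.0, 6.4, 4.1, 11.5, 6.8; M̄R̄ = 132.6000 / 17 = 7.8000
LCL = X̄ − 3·M̄R̄/d₂ = 517.4500 − 3 × 7.8000 / 1.128 = 496.7053

496.71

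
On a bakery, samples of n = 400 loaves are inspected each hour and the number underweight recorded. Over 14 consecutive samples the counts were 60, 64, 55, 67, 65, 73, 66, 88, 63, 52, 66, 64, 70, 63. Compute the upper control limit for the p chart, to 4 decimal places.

p̄ = Σdᵢ / (k·n) = 916 / (14 × 400) = 0.16357
UCL = p̄ + 3·√(p̄(1−p̄)/n) = 0.16357 + 3 × √(0.16357×0.83643/400) = 0.16357 + 3 × 0.01849 = 0.21905

0.2191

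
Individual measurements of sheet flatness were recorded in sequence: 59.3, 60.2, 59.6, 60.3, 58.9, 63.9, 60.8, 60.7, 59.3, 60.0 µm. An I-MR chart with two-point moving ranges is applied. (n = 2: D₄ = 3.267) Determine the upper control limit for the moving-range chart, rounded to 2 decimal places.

Moving ranges: 0.9, 0.6, 0.7, 1.4, 5.0, 3.1, 0.1, 1.4, 0.7; M̄R̄ = 13.9000 / 9 = 1.5444
UCL_MR = D₄·M̄R̄ = 3.267 × 1.5444 = 5.0457

5.05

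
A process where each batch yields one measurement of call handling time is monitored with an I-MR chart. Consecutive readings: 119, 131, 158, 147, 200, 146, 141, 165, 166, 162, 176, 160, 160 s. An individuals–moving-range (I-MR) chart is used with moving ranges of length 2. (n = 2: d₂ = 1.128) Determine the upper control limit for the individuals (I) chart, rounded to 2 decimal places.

X̄ = (119 + 131 + 158 + 147 + 200 + 146 + 141 + 165 + 166 + 162 + 176 + 160 + 160) / 13 = 156.2308
Moving ranges: 12, 27, 11, 53, 54, 5, 24, 1, 4, 14, 16, 0; M̄R̄ = 221.0000 / 12 = 18.4167
UCL = X̄ + 3·M̄R̄/d₂ = 156.2308 + 3 × 18.4167 / 1.128 = 205.2113

205.21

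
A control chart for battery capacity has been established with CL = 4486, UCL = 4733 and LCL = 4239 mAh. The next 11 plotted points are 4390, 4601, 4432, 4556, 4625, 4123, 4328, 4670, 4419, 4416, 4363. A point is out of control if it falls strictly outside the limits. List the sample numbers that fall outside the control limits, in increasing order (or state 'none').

6

Compare each point to [4239, 4733]: sample 6 = 4123 < LCL.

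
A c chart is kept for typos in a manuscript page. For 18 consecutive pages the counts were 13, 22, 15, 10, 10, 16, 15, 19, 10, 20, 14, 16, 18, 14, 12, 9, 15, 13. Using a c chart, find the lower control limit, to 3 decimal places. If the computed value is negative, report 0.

c̄ = (13 + 22 + 15 + 10 + 10 + 16 + 15 + 19 + 10 + 20 + 14 + 16 + 18 + 14 + 12 + 9 + 15 + 13) / 18 = 261 / 18 = 14.5000
LCL = c̄ − 3√c̄ = 14.5000 − 3 × 3.8079 = 3.0763

3.076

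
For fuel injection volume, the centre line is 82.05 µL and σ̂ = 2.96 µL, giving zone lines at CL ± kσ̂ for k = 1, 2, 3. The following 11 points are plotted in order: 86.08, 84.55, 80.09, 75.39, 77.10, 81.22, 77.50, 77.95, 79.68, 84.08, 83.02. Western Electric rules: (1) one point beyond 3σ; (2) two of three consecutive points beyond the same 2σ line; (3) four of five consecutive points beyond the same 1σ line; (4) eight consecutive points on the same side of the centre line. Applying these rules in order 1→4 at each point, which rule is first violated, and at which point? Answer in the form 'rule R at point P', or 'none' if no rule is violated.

Zone of each point (C = within 1σ̂, B = 1σ̂–2σ̂, A = 2σ̂–3σ̂, * = beyond 3σ̂; sign = side of CL): 1:+B, 2:+C, 3:-C, 4:-A, 5:-B, 6:-C, 7:-B, 8:-B, 9:-C, 10:+C, 11:+C
Rule 3 (four of five consecutive points beyond the same 1σ limit) is satisfied at point 8.

rule 3 at point 8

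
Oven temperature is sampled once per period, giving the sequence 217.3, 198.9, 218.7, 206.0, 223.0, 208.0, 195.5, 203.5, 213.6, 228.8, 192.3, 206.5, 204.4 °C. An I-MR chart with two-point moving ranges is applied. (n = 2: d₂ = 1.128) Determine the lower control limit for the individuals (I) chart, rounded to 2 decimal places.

X̄ = (217.3 + 198.9 + 218.7 + 206.0 + 223.0 + 208.0 + 195.5 + 203.5 + 213.6 + 228.8 + 192.3 + 206.5 + 204.4) / 13 = 208.9615
Moving ranges: 18.4, 19.8, 12.7, 17.0, 15.0, 12.5, 8.0, 10.1, 15.2, 36.5, 14.2, 2.1; M̄R̄ = 181.5000 / 12 = 15.1250
LCL = X̄ − 3·M̄R̄/d₂ = 208.9615 − 3 × 15.1250 / 1.128 = 168.7355

168.74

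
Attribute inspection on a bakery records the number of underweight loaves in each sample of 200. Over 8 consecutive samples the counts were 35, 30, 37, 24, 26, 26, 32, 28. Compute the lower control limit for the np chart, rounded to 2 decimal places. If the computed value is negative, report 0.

p̄ = Σdᵢ / (k·n) = 238 / (8 × 200) = 0.14875
LCL = np̄ − 3·√(np̄(1−p̄)) = 29.7500 − 3 × 5.0324 = 14.6529

14.65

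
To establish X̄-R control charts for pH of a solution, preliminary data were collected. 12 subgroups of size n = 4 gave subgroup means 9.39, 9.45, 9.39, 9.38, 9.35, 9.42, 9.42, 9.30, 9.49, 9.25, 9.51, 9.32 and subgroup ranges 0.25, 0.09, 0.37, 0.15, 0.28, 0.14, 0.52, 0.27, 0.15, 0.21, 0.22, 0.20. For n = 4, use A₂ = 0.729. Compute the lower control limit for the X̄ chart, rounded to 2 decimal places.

9.22

X̄̄ = (9.39 + 9.45 + 9.39 + 9.38 + 9.35 + 9.42 + 9.42 + 9.30 + 9.49 + 9.25 + 9.51 + 9.32) / 12 = 112.6700 / 12 = 9.3892
R̄ = (0.25 + 0.09 + 0.37 + 0.15 + 0.28 + 0.14 + 0.52 + 0.27 + 0.15 + 0.21 + 0.22 + 0.20) / 12 = 2.8500 / 12 = 0.2375
LCL = X̄̄ − A₂·R̄ = 9.3892 − 0.729 × 0.2375 = 9.2160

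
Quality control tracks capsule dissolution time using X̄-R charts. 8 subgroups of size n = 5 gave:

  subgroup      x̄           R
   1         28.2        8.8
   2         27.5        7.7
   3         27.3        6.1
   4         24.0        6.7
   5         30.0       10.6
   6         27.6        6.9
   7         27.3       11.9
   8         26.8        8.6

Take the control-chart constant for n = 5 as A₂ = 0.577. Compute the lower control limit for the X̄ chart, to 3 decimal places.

22.483

X̄̄ = (28.2 + 27.5 + 27.3 + 24.0 + 30.0 + 27.6 + 27.3 + 26.8) / 8 = 218.7000 / 8 = 27.3375
R̄ = (8.8 + 7.7 + 6.1 + 6.7 + 10.6 + 6.9 + 11.9 + 8.6) / 8 = 67.3000 / 8 = 8.4125
LCL = X̄̄ − A₂·R̄ = 27.3375 − 0.577 × 8.4125 = 22.4835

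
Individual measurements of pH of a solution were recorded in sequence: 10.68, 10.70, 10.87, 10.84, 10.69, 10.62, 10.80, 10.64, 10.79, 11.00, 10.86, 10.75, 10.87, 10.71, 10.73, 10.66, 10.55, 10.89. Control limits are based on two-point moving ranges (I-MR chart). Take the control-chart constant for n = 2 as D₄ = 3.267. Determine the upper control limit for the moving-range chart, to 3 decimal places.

0.425

Moving ranges: 0.02, 0.17, 0.03, 0.15, 0.07, 0.18, 0.16, 0.15, 0.21, 0.14, 0.11, 0.12, 0.16, 0.02, 0.07, 0.11, 0.34; M̄R̄ = 2.2100 / 17 = 0.1300
UCL_MR = D₄·M̄R̄ = 3.267 × 0.1300 = 0.4247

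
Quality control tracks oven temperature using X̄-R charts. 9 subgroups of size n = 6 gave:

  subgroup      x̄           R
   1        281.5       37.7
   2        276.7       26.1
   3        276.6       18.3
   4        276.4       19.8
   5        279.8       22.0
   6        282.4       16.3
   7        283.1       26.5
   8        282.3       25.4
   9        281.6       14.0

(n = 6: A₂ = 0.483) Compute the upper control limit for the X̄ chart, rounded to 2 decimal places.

X̄̄ = (281.5 + 276.7 + 276.6 + 276.4 + 279.8 + 282.4 + 283.1 + 282.3 + 281.6) / 9 = 2520.4000 / 9 = 280.0444
R̄ = (37.7 + 26.1 + 18.3 + 19.8 + 22.0 + 16.3 + 26.5 + 25.4 + 14.0) / 9 = 206.1000 / 9 = 22.9000
UCL = X̄̄ + A₂·R̄ = 280.0444 + 0.483 × 22.9000 = 291.1051

291.11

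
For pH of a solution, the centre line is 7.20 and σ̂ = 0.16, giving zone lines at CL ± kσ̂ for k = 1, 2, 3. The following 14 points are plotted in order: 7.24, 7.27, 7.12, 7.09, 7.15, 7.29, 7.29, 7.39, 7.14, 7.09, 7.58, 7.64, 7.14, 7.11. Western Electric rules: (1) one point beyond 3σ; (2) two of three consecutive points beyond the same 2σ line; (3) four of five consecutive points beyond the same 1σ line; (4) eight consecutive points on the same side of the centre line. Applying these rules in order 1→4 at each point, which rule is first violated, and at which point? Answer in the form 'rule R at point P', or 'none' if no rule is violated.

Zone of each point (C = within 1σ̂, B = 1σ̂–2σ̂, A = 2σ̂–3σ̂, * = beyond 3σ̂; sign = side of CL): 1:+C, 2:+C, 3:-C, 4:-C, 5:-C, 6:+C, 7:+C, 8:+B, 9:-C, 10:-C, 11:+A, 12:+A, 13:-C, 14:-C
Rule 2 (two of three consecutive points beyond the same 2σ limit) is satisfied at point 12.

rule 2 at point 12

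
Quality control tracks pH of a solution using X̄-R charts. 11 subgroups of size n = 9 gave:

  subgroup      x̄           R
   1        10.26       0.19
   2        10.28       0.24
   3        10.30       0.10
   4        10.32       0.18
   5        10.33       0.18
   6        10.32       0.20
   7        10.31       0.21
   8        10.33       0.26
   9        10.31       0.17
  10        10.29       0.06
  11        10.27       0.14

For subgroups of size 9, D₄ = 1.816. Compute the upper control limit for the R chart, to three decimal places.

R̄ = (0.19 + 0.24 + 0.10 + 0.18 + 0.18 + 0.20 + 0.21 + 0.26 + 0.17 + 0.06 + 0.14) / 11 = 1.9300 / 11 = 0.1755
UCL_R = D₄·R̄ = 1.816 × 0.1755 = 0.3186

0.319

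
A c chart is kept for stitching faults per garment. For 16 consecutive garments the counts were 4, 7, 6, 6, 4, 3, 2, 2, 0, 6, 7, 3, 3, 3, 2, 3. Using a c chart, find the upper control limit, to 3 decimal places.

9.670

c̄ = (4 + 7 + 6 + 6 + 4 + 3 + 2 + 2 + 0 + 6 + 7 + 3 + 3 + 3 + 2 + 3) / 16 = 61 / 16 = 3.8125
UCL = c̄ + 3√c̄ = 3.8125 + 3 × √3.8125 = 3.8125 + 3 × 1.9526 = 9.6702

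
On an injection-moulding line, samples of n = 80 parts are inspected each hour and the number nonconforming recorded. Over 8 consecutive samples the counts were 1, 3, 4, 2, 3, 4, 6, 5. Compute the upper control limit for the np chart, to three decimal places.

8.988

p̄ = Σdᵢ / (k·n) = 28 / (8 × 80) = 0.04375
UCL = np̄ + 3·√(np̄(1−p̄)) = 3.5000 + 3 × √(3.5000×0.95625) = 3.5000 + 3 × 1.8294 = 8.9883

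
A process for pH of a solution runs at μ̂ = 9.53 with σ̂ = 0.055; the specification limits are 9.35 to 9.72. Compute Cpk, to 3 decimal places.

1.091

Cpu = (USL − μ̂) / (3σ̂) = (9.72 − 9.53) / (3 × 0.055) = 1.1515; Cpl = (μ̂ − LSL) / (3σ̂) = (9.53 − 9.35) / (3 × 0.055) = 1.0909; Cpk = min(Cpu, Cpl) = 1.0909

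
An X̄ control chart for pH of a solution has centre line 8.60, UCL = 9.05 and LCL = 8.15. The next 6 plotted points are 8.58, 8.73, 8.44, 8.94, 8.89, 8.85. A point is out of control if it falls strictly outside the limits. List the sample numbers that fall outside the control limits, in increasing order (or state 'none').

none

All 6 points lie within [8.15, 9.05].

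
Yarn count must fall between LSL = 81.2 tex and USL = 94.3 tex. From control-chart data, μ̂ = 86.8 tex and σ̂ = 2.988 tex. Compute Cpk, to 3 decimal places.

Cpu = (USL − μ̂) / (3σ̂) = (94.3 − 86.8) / (3 × 2.988) = 0.8367; Cpl = (μ̂ − LSL) / (3σ̂) = (86.8 − 81.2) / (3 × 2.988) = 0.6247; Cpk = min(Cpu, Cpl) = 0.6247

0.625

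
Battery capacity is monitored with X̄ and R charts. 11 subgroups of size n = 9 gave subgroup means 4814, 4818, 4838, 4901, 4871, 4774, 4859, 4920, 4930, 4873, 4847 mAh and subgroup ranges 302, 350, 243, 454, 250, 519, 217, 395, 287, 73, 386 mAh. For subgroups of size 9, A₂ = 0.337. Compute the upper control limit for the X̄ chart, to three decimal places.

X̄̄ = (4814 + 4818 + 4838 + 4901 + 4871 + 4774 + 4859 + 4920 + 4930 + 4873 + 4847) / 11 = 53445.0000 / 11 = 4858.6364
R̄ = (302 + 350 + 243 + 454 + 250 + 519 + 217 + 395 + 287 + 73 + 386) / 11 = 3476.0000 / 11 = 316.0000
UCL = X̄̄ + A₂·R̄ = 4858.6364 + 0.337 × 316.0000 = 4965.1284

4965.128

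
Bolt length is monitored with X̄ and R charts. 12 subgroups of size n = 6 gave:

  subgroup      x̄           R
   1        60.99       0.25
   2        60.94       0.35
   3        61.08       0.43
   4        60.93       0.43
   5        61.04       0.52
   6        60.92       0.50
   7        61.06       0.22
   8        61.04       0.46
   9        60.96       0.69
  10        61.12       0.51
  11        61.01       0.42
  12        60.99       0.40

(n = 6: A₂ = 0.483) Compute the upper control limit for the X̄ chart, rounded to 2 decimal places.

X̄̄ = (60.99 + 60.94 + 61.08 + 60.93 + 61.04 + 60.92 + 61.06 + 61.04 + 60.96 + 61.12 + 61.01 + 60.99) / 12 = 732.0800 / 12 = 61.0067
R̄ = (0.25 + 0.35 + 0.43 + 0.43 + 0.52 + 0.50 + 0.22 + 0.46 + 0.69 + 0.51 + 0.42 + 0.40) / 12 = 5.1800 / 12 = 0.4317
UCL = X̄̄ + A₂·R̄ = 61.0067 + 0.483 × 0.4317 = 61.2152

61.22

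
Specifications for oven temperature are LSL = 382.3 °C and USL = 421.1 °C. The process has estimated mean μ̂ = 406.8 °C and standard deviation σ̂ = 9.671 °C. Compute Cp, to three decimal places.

Cp = (USL − LSL) / (6σ̂) = (421.1 − 382.3) / (6 × 9.671) = 38.8000 / 58.0260 = 0.6687

0.669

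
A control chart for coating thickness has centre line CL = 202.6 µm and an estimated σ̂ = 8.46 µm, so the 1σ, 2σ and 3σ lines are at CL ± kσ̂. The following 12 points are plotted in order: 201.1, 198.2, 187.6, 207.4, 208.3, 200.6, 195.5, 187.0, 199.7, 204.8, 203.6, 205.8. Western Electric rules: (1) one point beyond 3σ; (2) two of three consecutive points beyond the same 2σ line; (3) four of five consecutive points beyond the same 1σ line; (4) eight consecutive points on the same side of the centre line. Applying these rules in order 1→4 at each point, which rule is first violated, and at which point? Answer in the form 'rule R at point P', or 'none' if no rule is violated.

none

Zone of each point (C = within 1σ̂, B = 1σ̂–2σ̂, A = 2σ̂–3σ̂, * = beyond 3σ̂; sign = side of CL): 1:-C, 2:-C, 3:-B, 4:+C, 5:+C, 6:-C, 7:-C, 8:-B, 9:-C, 10:+C, 11:+C, 12:+C
No rule fires across all 12 points.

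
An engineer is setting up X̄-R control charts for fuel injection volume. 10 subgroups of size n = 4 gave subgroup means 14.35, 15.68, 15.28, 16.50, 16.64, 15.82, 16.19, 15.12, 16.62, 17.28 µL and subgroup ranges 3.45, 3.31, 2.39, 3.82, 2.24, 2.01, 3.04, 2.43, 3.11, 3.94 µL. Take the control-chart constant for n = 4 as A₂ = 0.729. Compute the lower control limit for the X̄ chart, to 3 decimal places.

13.780

X̄̄ = (14.35 + 15.68 + 15.28 + 16.50 + 16.64 + 15.82 + 16.19 + 15.12 + 16.62 + 17.28) / 10 = 159.4800 / 10 = 15.9480
R̄ = (3.45 + 3.31 + 2.39 + 3.82 + 2.24 + 2.01 + 3.04 + 2.43 + 3.11 + 3.94) / 10 = 29.7400 / 10 = 2.9740
LCL = X̄̄ − A₂·R̄ = 15.9480 − 0.729 × 2.9740 = 13.7800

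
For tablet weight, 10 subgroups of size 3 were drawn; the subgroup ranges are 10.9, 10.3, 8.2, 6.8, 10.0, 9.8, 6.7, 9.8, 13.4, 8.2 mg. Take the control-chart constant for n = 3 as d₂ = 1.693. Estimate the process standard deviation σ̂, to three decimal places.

5.558

R̄ = (10.9 + 10.3 + 8.2 + 6.8 + 10.0 + 9.8 + 6.7 + 9.8 + 13.4 + 8.2) / 10 = 9.4100
σ̂ = R̄ / d₂ = 9.4100 / 1.693 = 5.5582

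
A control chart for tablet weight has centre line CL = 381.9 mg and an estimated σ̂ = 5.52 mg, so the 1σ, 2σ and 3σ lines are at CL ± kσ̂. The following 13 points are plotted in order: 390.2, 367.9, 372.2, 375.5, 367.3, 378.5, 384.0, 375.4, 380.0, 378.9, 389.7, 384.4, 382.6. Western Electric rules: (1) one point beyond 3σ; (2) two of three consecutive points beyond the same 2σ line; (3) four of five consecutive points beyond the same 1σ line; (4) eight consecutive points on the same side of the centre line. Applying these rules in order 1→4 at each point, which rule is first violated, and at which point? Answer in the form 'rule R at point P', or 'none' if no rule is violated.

rule 3 at point 5

Zone of each point (C = within 1σ̂, B = 1σ̂–2σ̂, A = 2σ̂–3σ̂, * = beyond 3σ̂; sign = side of CL): 1:+B, 2:-A, 3:-B, 4:-B, 5:-A, 6:-C, 7:+C, 8:-B, 9:-C, 10:-C, 11:+B, 12:+C, 13:+C
Rule 3 (four of five consecutive points beyond the same 1σ limit) is satisfied at point 5.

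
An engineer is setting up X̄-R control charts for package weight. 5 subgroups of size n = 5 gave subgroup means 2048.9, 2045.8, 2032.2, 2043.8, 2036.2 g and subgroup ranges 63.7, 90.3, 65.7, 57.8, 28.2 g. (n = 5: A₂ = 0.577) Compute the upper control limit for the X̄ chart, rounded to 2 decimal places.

X̄̄ = (2048.9 + 2045.8 + 2032.2 + 2043.8 + 2036.2) / 5 = 10206.9000 / 5 = 2041.3800
R̄ = (63.7 + 90.3 + 65.7 + 57.8 + 28.2) / 5 = 305.7000 / 5 = 61.1400
UCL = X̄̄ + A₂·R̄ = 2041.3800 + 0.577 × 61.1400 = 2076.6578

2076.66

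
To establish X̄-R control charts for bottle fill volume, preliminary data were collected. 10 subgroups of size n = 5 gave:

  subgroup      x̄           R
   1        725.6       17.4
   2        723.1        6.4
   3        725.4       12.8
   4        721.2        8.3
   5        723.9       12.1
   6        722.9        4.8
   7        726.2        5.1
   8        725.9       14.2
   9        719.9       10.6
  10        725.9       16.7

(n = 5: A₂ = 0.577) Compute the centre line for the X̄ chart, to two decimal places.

724.00

X̄̄ = (725.6 + 723.1 + 725.4 + 721.2 + 723.9 + 722.9 + 726.2 + 725.9 + 719.9 + 725.9) / 10 = 7240.0000 / 10 = 724.0000
CL = X̄̄ = 724.0000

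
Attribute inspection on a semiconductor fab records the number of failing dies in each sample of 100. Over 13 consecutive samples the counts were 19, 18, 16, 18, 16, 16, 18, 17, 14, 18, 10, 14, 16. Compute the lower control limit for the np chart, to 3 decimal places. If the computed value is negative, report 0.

5.113

p̄ = Σdᵢ / (k·n) = 210 / (13 × 100) = 0.16154
LCL = np̄ − 3·√(np̄(1−p̄)) = 16.1538 − 3 × 3.6803 = 5.1130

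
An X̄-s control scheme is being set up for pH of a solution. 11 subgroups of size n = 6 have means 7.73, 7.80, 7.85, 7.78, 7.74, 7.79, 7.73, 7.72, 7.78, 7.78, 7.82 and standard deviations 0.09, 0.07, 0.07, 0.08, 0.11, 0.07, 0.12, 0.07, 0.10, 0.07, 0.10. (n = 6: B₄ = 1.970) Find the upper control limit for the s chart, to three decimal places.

s̄ = (0.09 + 0.07 + 0.07 + 0.08 + 0.11 + 0.07 + 0.12 + 0.07 + 0.10 + 0.07 + 0.10) / 11 = 0.0864
UCL_s = B₄·s̄ = 1.970 × 0.0864 = 0.1701

0.170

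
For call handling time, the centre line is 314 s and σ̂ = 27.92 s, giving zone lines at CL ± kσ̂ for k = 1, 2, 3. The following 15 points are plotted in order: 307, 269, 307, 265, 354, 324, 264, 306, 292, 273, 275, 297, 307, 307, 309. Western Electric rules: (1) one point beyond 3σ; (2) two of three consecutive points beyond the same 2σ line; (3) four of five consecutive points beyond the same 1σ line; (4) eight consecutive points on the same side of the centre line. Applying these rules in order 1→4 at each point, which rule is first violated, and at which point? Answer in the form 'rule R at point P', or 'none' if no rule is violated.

Zone of each point (C = within 1σ̂, B = 1σ̂–2σ̂, A = 2σ̂–3σ̂, * = beyond 3σ̂; sign = side of CL): 1:-C, 2:-B, 3:-C, 4:-B, 5:+B, 6:+C, 7:-B, 8:-C, 9:-C, 10:-B, 11:-B, 12:-C, 13:-C, 14:-C, 15:-C
Rule 4 (eight consecutive points on the same side of the centre line) is satisfied at point 14.

rule 4 at point 14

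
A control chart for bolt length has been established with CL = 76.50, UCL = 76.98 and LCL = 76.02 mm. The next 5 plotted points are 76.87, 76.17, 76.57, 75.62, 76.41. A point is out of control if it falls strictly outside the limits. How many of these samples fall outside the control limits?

Compare each point to [76.02, 76.98]: sample 4 = 75.62 < LCL.

1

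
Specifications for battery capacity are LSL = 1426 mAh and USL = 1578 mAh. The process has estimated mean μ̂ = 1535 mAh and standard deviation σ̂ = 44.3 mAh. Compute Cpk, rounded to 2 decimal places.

Cpu = (USL − μ̂) / (3σ̂) = (1578 − 1535) / (3 × 44.3) = 0.3236; Cpl = (μ̂ − LSL) / (3σ̂) = (1535 − 1426) / (3 × 44.3) = 0.8202; Cpk = min(Cpu, Cpl) = 0.3236

0.32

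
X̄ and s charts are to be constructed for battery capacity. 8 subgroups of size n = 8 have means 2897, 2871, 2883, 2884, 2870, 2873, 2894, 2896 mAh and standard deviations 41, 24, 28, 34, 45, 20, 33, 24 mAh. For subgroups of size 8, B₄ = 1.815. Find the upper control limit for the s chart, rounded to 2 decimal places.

s̄ = (41 + 24 + 28 + 34 + 45 + 20 + 33 + 24) / 8 = 31.1250
UCL_s = B₄·s̄ = 1.815 × 31.1250 = 56.4919

56.49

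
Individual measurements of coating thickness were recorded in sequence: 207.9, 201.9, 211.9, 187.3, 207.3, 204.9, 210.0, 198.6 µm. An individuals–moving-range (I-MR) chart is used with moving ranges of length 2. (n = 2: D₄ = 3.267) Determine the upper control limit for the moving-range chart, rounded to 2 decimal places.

Moving ranges: 6.0, 10.0, 24.6, 20.0, 2.4, 5.1, 11.4; M̄R̄ = 79.5000 / 7 = 11.3571
UCL_MR = D₄·M̄R̄ = 3.267 × 11.3571 = 37.1038

37.10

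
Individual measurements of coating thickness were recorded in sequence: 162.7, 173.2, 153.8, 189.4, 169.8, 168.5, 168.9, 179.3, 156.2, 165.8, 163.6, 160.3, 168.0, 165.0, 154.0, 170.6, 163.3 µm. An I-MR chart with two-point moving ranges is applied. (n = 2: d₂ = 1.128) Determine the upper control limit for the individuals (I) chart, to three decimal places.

X̄ = (162.7 + 173.2 + 153.8 + 189.4 + 169.8 + 168.5 + 168.9 + 179.3 + 156.2 + 165.8 + 163.6 + 160.3 + 168.0 + 165.0 + 154.0 + 170.6 + 163.3) / 17 = 166.6118
Moving ranges: 10.5, 19.4, 35.6, 19.6, 1.3, 0.4, 10.4, 23.1, 9.6, 2.2, 3.3, 7.7, 3.0, 11.0, 16.6, 7.3; M̄R̄ = 181.0000 / 16 = 11.3125
UCL = X̄ + 3·M̄R̄/d₂ = 166.6118 + 3 × 11.3125 / 1.128 = 196.6982

196.698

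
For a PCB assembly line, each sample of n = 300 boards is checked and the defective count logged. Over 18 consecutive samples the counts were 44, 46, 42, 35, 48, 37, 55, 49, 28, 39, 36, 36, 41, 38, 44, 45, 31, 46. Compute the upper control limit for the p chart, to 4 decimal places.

p̄ = Σdᵢ / (k·n) = 740 / (18 × 300) = 0.13704
UCL = p̄ + 3·√(p̄(1−p̄)/n) = 0.13704 + 3 × √(0.13704×0.86296/300) = 0.13704 + 3 × 0.01985 = 0.19660

0.1966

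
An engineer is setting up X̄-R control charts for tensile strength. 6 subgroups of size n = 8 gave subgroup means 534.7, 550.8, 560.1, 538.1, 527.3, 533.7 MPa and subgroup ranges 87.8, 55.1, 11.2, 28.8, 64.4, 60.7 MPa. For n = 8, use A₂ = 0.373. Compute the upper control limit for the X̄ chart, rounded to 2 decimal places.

559.93

X̄̄ = (534.7 + 550.8 + 560.1 + 538.1 + 527.3 + 533.7) / 6 = 3244.7000 / 6 = 540.7833
R̄ = (87.8 + 55.1 + 11.2 + 28.8 + 64.4 + 60.7) / 6 = 308.0000 / 6 = 51.3333
UCL = X̄̄ + A₂·R̄ = 540.7833 + 0.373 × 51.3333 = 559.9307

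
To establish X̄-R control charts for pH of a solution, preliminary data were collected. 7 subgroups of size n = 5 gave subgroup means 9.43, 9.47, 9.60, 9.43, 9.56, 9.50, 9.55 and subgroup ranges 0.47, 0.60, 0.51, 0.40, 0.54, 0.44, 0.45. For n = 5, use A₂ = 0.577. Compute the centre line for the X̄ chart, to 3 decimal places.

9.506

X̄̄ = (9.43 + 9.47 + 9.60 + 9.43 + 9.56 + 9.50 + 9.55) / 7 = 66.5400 / 7 = 9.5057
CL = X̄̄ = 9.5057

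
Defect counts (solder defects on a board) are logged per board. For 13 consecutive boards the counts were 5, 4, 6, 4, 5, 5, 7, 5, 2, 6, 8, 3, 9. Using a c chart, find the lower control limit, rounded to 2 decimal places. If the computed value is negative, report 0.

0.00

c̄ = (5 + 4 + 6 + 4 + 5 + 5 + 7 + 5 + 2 + 6 + 8 + 3 + 9) / 13 = 69 / 13 = 5.3077
LCL = c̄ − 3√c̄ = 5.3077 − 3 × 2.3038 = -1.6038 → 0 (cannot be negative)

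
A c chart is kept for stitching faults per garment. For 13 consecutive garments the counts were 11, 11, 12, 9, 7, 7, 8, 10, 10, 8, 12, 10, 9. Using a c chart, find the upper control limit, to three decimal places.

18.804

c̄ = (11 + 11 + 12 + 9 + 7 + 7 + 8 + 10 + 10 + 8 + 12 + 10 + 9) / 13 = 124 / 13 = 9.5385
UCL = c̄ + 3√c̄ = 9.5385 + 3 × √9.5385 = 9.5385 + 3 × 3.0884 = 18.8038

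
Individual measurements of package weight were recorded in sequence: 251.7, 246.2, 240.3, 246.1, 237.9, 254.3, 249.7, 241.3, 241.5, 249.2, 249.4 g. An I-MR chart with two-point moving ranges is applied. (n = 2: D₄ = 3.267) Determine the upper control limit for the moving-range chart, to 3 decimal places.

20.549

Moving ranges: 5.5, 5.9, 5.8, 8.2, 16.4, 4.6, 8.4, 0.2, 7.7, 0.2; M̄R̄ = 62.9000 / 10 = 6.2900
UCL_MR = D₄·M̄R̄ = 3.267 × 6.2900 = 20.5494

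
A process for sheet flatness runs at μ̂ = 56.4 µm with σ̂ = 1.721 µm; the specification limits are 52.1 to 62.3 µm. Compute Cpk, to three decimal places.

Cpu = (USL − μ̂) / (3σ̂) = (62.3 − 56.4) / (3 × 1.721) = 1.1427; Cpl = (μ̂ − LSL) / (3σ̂) = (56.4 − 52.1) / (3 × 1.721) = 0.8328; Cpk = min(Cpu, Cpl) = 0.8328

0.833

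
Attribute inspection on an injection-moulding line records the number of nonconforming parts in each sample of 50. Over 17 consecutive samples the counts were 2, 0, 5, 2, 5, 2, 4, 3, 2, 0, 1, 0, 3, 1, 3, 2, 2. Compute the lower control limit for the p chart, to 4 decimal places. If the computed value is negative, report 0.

p̄ = Σdᵢ / (k·n) = 37 / (17 × 50) = 0.04353
LCL = p̄ − 3·√(p̄(1−p̄)/n) = 0.04353 − 3 × 0.02886 = -0.04304 → 0 (negative, so LCL = 0)

0.0000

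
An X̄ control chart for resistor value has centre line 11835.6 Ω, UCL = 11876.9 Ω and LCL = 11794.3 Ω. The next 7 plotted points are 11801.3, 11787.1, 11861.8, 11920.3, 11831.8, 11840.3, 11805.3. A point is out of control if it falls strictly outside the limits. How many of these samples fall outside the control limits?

2

Compare each point to [11794.3, 11876.9]: sample 2 = 11787.1 < LCL; sample 4 = 11920.3 > UCL.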